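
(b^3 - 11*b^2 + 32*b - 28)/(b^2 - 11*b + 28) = (b^2 - 4*b + 4)/(b - 4)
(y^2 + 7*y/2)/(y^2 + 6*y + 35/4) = 2*y/(2*y + 5)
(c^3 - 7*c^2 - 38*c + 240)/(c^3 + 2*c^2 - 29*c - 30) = (c - 8)/(c + 1)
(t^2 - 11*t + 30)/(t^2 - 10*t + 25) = (t - 6)/(t - 5)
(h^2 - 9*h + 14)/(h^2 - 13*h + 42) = (h - 2)/(h - 6)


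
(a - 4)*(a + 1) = a^2 - 3*a - 4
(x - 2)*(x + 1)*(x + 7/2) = x^3 + 5*x^2/2 - 11*x/2 - 7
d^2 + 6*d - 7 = (d - 1)*(d + 7)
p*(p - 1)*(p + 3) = p^3 + 2*p^2 - 3*p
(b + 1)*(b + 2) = b^2 + 3*b + 2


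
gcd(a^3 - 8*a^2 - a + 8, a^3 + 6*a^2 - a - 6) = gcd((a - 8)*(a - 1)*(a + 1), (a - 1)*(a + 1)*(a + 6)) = a^2 - 1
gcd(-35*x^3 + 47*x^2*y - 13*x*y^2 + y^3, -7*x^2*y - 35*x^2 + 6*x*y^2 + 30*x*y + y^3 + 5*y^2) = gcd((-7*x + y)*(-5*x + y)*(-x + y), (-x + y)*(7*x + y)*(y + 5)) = x - y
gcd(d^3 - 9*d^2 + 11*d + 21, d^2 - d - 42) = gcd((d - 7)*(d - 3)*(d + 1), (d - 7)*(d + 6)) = d - 7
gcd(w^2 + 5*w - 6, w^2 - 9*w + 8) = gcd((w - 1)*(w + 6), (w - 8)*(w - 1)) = w - 1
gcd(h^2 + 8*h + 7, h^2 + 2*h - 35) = h + 7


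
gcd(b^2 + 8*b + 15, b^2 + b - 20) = b + 5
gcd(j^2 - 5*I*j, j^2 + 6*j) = j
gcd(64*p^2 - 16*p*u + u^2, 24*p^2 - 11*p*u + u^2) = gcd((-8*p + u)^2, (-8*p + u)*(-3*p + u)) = 8*p - u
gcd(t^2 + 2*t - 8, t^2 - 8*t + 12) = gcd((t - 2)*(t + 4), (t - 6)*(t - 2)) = t - 2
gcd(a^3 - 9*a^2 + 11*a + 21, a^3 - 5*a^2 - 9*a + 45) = a - 3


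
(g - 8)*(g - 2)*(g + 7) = g^3 - 3*g^2 - 54*g + 112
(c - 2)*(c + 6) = c^2 + 4*c - 12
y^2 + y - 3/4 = (y - 1/2)*(y + 3/2)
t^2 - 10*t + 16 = (t - 8)*(t - 2)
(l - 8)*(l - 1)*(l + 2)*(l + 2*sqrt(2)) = l^4 - 7*l^3 + 2*sqrt(2)*l^3 - 14*sqrt(2)*l^2 - 10*l^2 - 20*sqrt(2)*l + 16*l + 32*sqrt(2)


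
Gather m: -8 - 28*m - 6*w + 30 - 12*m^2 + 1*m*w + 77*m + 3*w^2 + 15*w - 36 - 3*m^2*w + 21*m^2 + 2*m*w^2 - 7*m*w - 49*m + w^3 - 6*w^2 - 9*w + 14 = m^2*(9 - 3*w) + m*(2*w^2 - 6*w) + w^3 - 3*w^2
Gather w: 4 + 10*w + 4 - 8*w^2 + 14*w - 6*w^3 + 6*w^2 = -6*w^3 - 2*w^2 + 24*w + 8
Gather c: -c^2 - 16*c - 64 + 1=-c^2 - 16*c - 63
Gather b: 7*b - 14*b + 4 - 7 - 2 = -7*b - 5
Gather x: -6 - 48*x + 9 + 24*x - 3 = -24*x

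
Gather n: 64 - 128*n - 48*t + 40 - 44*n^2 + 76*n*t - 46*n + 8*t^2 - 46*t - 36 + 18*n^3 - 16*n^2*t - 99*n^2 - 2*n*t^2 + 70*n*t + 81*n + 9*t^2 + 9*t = 18*n^3 + n^2*(-16*t - 143) + n*(-2*t^2 + 146*t - 93) + 17*t^2 - 85*t + 68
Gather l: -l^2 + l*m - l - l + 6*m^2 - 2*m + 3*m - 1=-l^2 + l*(m - 2) + 6*m^2 + m - 1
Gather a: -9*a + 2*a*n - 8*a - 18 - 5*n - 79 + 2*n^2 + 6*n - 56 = a*(2*n - 17) + 2*n^2 + n - 153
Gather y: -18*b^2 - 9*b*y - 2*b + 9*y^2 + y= -18*b^2 - 2*b + 9*y^2 + y*(1 - 9*b)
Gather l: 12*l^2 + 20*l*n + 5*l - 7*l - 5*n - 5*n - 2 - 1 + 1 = 12*l^2 + l*(20*n - 2) - 10*n - 2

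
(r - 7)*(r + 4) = r^2 - 3*r - 28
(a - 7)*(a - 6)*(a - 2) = a^3 - 15*a^2 + 68*a - 84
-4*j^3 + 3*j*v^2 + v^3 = (-j + v)*(2*j + v)^2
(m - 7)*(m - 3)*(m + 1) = m^3 - 9*m^2 + 11*m + 21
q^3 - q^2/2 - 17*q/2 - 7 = (q - 7/2)*(q + 1)*(q + 2)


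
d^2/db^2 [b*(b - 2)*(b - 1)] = 6*b - 6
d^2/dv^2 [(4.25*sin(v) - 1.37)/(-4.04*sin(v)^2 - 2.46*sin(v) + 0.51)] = (69.3667999999999*sin(v)^5 - 131.680568*sin(v)^4 - 127.040224*sin(v)^3 + 119.913918*sin(v)^2 + 28.540071*sin(v) + 11.56278)/(4.04*sin(v)^2 + 2.46*sin(v) - 0.51)^3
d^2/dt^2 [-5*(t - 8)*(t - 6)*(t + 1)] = 130 - 30*t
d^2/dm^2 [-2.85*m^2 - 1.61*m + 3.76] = -5.70000000000000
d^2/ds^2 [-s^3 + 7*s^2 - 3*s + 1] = 14 - 6*s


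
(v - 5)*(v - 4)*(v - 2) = v^3 - 11*v^2 + 38*v - 40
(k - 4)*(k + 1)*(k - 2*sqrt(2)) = k^3 - 3*k^2 - 2*sqrt(2)*k^2 - 4*k + 6*sqrt(2)*k + 8*sqrt(2)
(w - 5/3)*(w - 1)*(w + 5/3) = w^3 - w^2 - 25*w/9 + 25/9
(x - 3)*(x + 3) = x^2 - 9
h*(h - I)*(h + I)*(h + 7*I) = h^4 + 7*I*h^3 + h^2 + 7*I*h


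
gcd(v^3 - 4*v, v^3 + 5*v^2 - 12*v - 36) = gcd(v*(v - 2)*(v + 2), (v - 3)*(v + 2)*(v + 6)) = v + 2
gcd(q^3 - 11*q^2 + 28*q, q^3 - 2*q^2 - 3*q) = q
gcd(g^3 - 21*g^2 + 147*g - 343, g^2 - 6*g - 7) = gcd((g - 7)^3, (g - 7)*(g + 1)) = g - 7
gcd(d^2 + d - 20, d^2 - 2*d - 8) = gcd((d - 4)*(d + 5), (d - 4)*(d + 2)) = d - 4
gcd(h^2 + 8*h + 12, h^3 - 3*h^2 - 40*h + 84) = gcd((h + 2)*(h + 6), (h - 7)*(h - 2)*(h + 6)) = h + 6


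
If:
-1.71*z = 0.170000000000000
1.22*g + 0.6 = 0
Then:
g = -0.49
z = -0.10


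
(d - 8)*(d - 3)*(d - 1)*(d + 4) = d^4 - 8*d^3 - 13*d^2 + 116*d - 96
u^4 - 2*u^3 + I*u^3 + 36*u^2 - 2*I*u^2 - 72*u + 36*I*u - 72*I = (u - 2)*(u - 6*I)*(u + I)*(u + 6*I)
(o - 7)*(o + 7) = o^2 - 49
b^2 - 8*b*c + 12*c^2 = (b - 6*c)*(b - 2*c)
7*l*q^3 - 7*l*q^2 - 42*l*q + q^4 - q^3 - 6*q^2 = q*(7*l + q)*(q - 3)*(q + 2)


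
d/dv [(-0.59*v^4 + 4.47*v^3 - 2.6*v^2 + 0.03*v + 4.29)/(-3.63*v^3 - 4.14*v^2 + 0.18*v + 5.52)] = (2.1417*v^6 + 4.8852*v^5 - 28.2624*v^4 - 11.2002*v^3 + 120.3975*v^2 + 6.8172*v - 0.6066)/(13.1769*v^6 + 30.0564*v^5 + 15.8328*v^4 - 41.5656*v^3 - 45.6732*v^2 + 1.9872*v + 30.4704)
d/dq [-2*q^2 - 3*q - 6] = -4*q - 3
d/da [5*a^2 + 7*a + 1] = 10*a + 7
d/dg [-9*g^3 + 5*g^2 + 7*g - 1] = -27*g^2 + 10*g + 7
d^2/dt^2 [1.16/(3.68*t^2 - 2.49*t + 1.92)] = (-31.418368*t^2 + 21.258624*t + 1.16*(7.36*t - 2.49)*(14.72*t - 4.98) - 16.392192)/(3.68*t^2 - 2.49*t + 1.92)^3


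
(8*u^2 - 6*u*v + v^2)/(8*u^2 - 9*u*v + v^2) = (8*u^2 - 6*u*v + v^2)/(8*u^2 - 9*u*v + v^2)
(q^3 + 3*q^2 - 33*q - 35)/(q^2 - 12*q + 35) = (q^2 + 8*q + 7)/(q - 7)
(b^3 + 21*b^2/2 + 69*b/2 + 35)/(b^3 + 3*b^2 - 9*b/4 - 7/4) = 2*(b^2 + 7*b + 10)/(2*b^2 - b - 1)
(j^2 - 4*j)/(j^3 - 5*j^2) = (j - 4)/(j*(j - 5))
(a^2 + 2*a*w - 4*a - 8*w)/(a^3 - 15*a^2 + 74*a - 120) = (a + 2*w)/(a^2 - 11*a + 30)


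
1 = 1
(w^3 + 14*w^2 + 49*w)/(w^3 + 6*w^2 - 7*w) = (w + 7)/(w - 1)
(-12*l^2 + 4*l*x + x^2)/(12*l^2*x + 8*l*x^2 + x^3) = (-2*l + x)/(x*(2*l + x))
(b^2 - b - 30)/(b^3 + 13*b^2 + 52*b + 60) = (b - 6)/(b^2 + 8*b + 12)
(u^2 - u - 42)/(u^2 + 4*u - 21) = (u^2 - u - 42)/(u^2 + 4*u - 21)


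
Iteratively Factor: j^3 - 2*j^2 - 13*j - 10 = (j + 1)*(j^2 - 3*j - 10) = (j - 5)*(j + 1)*(j + 2)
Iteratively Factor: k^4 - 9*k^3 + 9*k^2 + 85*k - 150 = (k - 5)*(k^3 - 4*k^2 - 11*k + 30) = (k - 5)^2*(k^2 + k - 6) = (k - 5)^2*(k - 2)*(k + 3)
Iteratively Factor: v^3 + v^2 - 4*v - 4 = (v + 1)*(v^2 - 4) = (v + 1)*(v + 2)*(v - 2)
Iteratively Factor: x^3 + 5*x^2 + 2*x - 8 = (x - 1)*(x^2 + 6*x + 8) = (x - 1)*(x + 4)*(x + 2)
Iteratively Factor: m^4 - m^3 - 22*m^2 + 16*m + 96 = (m - 4)*(m^3 + 3*m^2 - 10*m - 24) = (m - 4)*(m + 4)*(m^2 - m - 6) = (m - 4)*(m + 2)*(m + 4)*(m - 3)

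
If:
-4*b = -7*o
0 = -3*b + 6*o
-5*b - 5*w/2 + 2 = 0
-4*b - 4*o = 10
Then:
No Solution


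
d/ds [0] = 0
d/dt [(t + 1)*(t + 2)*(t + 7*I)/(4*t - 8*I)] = (t^3*(1 + I) + t^2*(1 + 2*I) + t*(20 + 8*I) + 30 + 12*I)/(t^2*(2 + 2*I) + t*(8 - 8*I) - 8 - 8*I)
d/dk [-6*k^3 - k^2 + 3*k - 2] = -18*k^2 - 2*k + 3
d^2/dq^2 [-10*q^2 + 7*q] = -20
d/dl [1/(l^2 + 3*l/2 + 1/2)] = 2*(-4*l - 3)/(2*l^2 + 3*l + 1)^2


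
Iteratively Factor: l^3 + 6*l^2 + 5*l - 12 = (l - 1)*(l^2 + 7*l + 12) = (l - 1)*(l + 4)*(l + 3)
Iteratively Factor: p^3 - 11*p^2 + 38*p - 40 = (p - 2)*(p^2 - 9*p + 20) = (p - 4)*(p - 2)*(p - 5)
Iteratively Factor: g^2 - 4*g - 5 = (g - 5)*(g + 1)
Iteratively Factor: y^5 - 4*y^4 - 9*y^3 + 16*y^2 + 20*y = (y + 2)*(y^4 - 6*y^3 + 3*y^2 + 10*y) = (y + 1)*(y + 2)*(y^3 - 7*y^2 + 10*y) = (y - 2)*(y + 1)*(y + 2)*(y^2 - 5*y) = (y - 5)*(y - 2)*(y + 1)*(y + 2)*(y)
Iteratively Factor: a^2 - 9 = (a + 3)*(a - 3)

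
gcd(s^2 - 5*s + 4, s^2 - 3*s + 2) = s - 1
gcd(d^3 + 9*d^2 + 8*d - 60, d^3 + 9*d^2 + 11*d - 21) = 1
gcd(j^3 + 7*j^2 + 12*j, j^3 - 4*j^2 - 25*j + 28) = j + 4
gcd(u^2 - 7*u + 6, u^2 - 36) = u - 6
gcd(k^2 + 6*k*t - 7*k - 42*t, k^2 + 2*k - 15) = 1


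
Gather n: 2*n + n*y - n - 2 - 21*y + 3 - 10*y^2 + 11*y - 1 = n*(y + 1) - 10*y^2 - 10*y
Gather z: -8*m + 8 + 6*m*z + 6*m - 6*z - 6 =-2*m + z*(6*m - 6) + 2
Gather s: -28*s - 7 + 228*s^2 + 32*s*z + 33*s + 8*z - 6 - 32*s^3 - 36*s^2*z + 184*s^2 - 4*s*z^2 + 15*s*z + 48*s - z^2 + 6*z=-32*s^3 + s^2*(412 - 36*z) + s*(-4*z^2 + 47*z + 53) - z^2 + 14*z - 13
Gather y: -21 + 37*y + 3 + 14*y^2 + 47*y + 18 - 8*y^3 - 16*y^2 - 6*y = -8*y^3 - 2*y^2 + 78*y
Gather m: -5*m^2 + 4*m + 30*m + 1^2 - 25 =-5*m^2 + 34*m - 24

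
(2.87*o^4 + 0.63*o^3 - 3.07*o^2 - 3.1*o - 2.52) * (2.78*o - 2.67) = 7.9786*o^5 - 5.9115*o^4 - 10.2167*o^3 - 0.421100000000001*o^2 + 1.2714*o + 6.7284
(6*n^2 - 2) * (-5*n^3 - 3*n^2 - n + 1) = -30*n^5 - 18*n^4 + 4*n^3 + 12*n^2 + 2*n - 2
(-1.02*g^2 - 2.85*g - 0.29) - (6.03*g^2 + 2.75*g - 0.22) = -7.05*g^2 - 5.6*g - 0.07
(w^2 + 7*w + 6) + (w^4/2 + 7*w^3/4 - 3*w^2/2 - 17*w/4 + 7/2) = w^4/2 + 7*w^3/4 - w^2/2 + 11*w/4 + 19/2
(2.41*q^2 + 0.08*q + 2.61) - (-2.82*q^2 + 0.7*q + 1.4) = 5.23*q^2 - 0.62*q + 1.21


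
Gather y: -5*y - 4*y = -9*y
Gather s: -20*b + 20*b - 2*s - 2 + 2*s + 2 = 0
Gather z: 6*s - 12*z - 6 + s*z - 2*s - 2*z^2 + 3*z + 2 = 4*s - 2*z^2 + z*(s - 9) - 4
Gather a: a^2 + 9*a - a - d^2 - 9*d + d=a^2 + 8*a - d^2 - 8*d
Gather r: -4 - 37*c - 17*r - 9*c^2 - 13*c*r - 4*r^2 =-9*c^2 - 37*c - 4*r^2 + r*(-13*c - 17) - 4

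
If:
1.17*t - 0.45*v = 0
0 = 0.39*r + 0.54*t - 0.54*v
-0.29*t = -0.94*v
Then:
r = 0.00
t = 0.00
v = 0.00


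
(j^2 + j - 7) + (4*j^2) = 5*j^2 + j - 7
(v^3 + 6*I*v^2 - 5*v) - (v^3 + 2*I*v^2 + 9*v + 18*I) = 4*I*v^2 - 14*v - 18*I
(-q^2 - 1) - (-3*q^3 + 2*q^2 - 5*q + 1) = 3*q^3 - 3*q^2 + 5*q - 2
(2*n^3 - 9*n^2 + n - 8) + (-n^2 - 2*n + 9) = 2*n^3 - 10*n^2 - n + 1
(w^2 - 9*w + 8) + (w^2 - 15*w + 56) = 2*w^2 - 24*w + 64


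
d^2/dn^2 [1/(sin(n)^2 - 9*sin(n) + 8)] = (-4*sin(n)^3 + 23*sin(n)^2 - 20*sin(n) - 146)/((sin(n) - 8)^3*(sin(n) - 1)^2)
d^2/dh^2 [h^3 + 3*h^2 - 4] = 6*h + 6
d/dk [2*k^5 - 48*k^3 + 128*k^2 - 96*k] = 10*k^4 - 144*k^2 + 256*k - 96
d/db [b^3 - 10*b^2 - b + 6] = 3*b^2 - 20*b - 1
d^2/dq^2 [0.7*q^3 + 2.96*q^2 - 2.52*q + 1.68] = 4.2*q + 5.92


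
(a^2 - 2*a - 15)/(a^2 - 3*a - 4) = (-a^2 + 2*a + 15)/(-a^2 + 3*a + 4)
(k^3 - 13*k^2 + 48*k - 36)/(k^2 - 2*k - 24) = (k^2 - 7*k + 6)/(k + 4)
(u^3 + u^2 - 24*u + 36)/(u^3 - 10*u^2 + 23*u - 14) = (u^2 + 3*u - 18)/(u^2 - 8*u + 7)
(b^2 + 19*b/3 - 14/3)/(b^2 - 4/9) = 3*(b + 7)/(3*b + 2)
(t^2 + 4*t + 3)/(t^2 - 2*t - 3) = (t + 3)/(t - 3)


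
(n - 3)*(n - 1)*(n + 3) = n^3 - n^2 - 9*n + 9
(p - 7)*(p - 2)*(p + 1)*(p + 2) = p^4 - 6*p^3 - 11*p^2 + 24*p + 28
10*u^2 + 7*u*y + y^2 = (2*u + y)*(5*u + y)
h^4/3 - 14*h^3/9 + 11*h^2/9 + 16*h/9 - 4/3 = (h/3 + 1/3)*(h - 3)*(h - 2)*(h - 2/3)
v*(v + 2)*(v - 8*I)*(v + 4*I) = v^4 + 2*v^3 - 4*I*v^3 + 32*v^2 - 8*I*v^2 + 64*v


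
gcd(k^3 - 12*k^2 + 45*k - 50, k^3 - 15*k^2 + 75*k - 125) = k^2 - 10*k + 25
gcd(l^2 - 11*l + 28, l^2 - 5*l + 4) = l - 4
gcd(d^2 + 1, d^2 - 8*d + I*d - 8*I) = d + I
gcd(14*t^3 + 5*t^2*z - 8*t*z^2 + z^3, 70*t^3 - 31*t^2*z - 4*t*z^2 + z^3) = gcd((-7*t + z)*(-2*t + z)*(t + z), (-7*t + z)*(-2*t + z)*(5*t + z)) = 14*t^2 - 9*t*z + z^2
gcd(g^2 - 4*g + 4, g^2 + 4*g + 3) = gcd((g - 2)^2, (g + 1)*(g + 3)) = 1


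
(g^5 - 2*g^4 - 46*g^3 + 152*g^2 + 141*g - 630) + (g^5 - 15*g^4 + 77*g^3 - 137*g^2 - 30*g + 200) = 2*g^5 - 17*g^4 + 31*g^3 + 15*g^2 + 111*g - 430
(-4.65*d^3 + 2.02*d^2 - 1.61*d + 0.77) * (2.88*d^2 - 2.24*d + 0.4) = -13.392*d^5 + 16.2336*d^4 - 11.0216*d^3 + 6.632*d^2 - 2.3688*d + 0.308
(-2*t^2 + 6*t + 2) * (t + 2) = -2*t^3 + 2*t^2 + 14*t + 4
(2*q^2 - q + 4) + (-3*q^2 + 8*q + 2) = -q^2 + 7*q + 6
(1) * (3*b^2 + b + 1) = 3*b^2 + b + 1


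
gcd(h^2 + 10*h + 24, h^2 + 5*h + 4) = h + 4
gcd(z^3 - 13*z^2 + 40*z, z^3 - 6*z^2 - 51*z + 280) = z^2 - 13*z + 40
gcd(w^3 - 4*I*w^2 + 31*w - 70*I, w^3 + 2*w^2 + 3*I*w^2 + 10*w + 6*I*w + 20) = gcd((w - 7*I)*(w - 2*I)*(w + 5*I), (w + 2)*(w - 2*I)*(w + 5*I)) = w^2 + 3*I*w + 10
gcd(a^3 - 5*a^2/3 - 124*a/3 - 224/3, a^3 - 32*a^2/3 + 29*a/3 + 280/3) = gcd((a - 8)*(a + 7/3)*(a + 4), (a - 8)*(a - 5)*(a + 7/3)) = a^2 - 17*a/3 - 56/3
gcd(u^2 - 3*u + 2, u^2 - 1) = u - 1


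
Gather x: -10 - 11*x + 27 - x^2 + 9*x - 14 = -x^2 - 2*x + 3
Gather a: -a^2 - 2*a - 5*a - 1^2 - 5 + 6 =-a^2 - 7*a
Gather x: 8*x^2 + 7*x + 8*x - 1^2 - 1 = 8*x^2 + 15*x - 2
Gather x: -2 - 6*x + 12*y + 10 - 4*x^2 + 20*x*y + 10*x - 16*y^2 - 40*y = -4*x^2 + x*(20*y + 4) - 16*y^2 - 28*y + 8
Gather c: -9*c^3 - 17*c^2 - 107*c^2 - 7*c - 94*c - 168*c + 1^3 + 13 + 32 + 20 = -9*c^3 - 124*c^2 - 269*c + 66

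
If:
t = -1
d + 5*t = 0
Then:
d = 5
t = -1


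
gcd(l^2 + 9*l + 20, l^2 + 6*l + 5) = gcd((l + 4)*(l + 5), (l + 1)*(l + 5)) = l + 5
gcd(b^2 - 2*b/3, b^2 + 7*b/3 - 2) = b - 2/3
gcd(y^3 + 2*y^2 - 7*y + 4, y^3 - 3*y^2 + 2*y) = y - 1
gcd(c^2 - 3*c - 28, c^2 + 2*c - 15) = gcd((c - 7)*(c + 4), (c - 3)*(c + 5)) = 1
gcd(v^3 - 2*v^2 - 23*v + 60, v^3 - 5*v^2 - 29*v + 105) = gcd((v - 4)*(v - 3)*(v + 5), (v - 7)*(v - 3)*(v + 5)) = v^2 + 2*v - 15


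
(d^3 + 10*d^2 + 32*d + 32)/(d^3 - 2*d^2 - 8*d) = (d^2 + 8*d + 16)/(d*(d - 4))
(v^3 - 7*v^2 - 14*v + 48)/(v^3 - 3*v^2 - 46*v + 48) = (v^2 + v - 6)/(v^2 + 5*v - 6)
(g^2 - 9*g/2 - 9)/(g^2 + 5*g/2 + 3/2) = (g - 6)/(g + 1)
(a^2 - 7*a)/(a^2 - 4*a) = (a - 7)/(a - 4)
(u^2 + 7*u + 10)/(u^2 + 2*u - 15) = (u + 2)/(u - 3)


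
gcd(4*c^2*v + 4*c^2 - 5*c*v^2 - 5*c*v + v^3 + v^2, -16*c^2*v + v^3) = -4*c + v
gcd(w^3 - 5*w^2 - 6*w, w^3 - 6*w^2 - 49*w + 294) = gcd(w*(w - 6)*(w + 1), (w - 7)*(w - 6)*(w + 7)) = w - 6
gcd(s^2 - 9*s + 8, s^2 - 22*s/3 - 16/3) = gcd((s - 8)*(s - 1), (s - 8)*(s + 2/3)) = s - 8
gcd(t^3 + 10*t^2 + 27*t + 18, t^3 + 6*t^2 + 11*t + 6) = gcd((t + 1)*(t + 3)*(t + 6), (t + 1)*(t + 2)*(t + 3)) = t^2 + 4*t + 3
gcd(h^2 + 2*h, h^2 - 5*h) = h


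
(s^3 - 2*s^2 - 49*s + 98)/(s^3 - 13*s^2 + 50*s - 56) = (s + 7)/(s - 4)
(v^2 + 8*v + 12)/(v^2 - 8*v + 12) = (v^2 + 8*v + 12)/(v^2 - 8*v + 12)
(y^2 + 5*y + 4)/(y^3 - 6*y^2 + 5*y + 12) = (y + 4)/(y^2 - 7*y + 12)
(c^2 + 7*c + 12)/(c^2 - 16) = (c + 3)/(c - 4)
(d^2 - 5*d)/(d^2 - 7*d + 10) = d/(d - 2)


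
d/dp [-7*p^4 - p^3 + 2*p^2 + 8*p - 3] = -28*p^3 - 3*p^2 + 4*p + 8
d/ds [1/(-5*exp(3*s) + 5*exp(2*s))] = (3*exp(s) - 2)*exp(-2*s)/(5*(1 - exp(s))^2)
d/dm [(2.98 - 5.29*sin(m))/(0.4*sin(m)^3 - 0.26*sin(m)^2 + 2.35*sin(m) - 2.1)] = (4.232*sin(m)^3 - 4.9514*sin(m)^2 + 1.5496*sin(m) + 4.106)*cos(m)/(0.16*sin(m)^6 - 0.208*sin(m)^5 + 1.9476*sin(m)^4 - 2.902*sin(m)^3 + 6.6145*sin(m)^2 - 9.87*sin(m) + 4.41)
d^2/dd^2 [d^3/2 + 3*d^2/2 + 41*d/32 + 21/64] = 3*d + 3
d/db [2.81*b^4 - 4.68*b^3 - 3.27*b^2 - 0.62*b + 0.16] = 11.24*b^3 - 14.04*b^2 - 6.54*b - 0.62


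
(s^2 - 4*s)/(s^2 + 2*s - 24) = s/(s + 6)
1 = 1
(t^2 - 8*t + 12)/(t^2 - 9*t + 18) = (t - 2)/(t - 3)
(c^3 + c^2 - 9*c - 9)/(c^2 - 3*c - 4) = (c^2 - 9)/(c - 4)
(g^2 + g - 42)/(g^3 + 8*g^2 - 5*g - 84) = (g - 6)/(g^2 + g - 12)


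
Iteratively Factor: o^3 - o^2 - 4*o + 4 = (o - 2)*(o^2 + o - 2) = (o - 2)*(o + 2)*(o - 1)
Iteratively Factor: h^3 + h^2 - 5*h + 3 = (h + 3)*(h^2 - 2*h + 1) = (h - 1)*(h + 3)*(h - 1)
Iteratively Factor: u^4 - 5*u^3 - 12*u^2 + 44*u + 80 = (u + 2)*(u^3 - 7*u^2 + 2*u + 40) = (u + 2)^2*(u^2 - 9*u + 20) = (u - 4)*(u + 2)^2*(u - 5)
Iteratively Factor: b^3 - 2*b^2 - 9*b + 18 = (b - 3)*(b^2 + b - 6) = (b - 3)*(b - 2)*(b + 3)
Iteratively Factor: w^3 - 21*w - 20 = (w + 1)*(w^2 - w - 20) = (w - 5)*(w + 1)*(w + 4)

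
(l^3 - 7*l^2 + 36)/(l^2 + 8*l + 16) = (l^3 - 7*l^2 + 36)/(l^2 + 8*l + 16)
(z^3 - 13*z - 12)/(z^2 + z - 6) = (z^2 - 3*z - 4)/(z - 2)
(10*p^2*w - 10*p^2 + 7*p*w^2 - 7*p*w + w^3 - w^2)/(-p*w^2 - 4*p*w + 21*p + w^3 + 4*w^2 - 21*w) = (-10*p^2*w + 10*p^2 - 7*p*w^2 + 7*p*w - w^3 + w^2)/(p*w^2 + 4*p*w - 21*p - w^3 - 4*w^2 + 21*w)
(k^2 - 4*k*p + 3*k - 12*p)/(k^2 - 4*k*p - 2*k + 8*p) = (k + 3)/(k - 2)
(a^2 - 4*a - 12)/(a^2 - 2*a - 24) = (a + 2)/(a + 4)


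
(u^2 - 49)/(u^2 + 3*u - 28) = (u - 7)/(u - 4)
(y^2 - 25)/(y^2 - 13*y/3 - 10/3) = 3*(y + 5)/(3*y + 2)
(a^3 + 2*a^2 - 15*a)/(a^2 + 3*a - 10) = a*(a - 3)/(a - 2)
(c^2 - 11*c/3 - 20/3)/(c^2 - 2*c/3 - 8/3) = (c - 5)/(c - 2)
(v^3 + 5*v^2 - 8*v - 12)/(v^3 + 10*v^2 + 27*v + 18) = (v - 2)/(v + 3)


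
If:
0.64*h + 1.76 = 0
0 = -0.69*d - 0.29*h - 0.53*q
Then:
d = 1.15579710144928 - 0.768115942028985*q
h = -2.75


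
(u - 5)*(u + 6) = u^2 + u - 30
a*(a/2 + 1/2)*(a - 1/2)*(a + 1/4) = a^4/2 + 3*a^3/8 - 3*a^2/16 - a/16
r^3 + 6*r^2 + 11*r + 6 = (r + 1)*(r + 2)*(r + 3)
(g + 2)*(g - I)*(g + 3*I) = g^3 + 2*g^2 + 2*I*g^2 + 3*g + 4*I*g + 6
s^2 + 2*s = s*(s + 2)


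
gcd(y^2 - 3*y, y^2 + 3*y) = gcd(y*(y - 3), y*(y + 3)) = y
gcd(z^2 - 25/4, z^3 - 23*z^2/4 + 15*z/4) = 1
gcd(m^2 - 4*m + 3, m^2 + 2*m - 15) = m - 3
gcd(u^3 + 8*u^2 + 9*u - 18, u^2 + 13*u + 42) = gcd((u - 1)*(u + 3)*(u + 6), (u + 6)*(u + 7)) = u + 6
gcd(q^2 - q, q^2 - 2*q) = q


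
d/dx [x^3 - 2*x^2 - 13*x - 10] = 3*x^2 - 4*x - 13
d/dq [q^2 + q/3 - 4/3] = 2*q + 1/3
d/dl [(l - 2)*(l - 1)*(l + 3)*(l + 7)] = 4*l^3 + 21*l^2 - 14*l - 43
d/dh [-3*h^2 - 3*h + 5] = -6*h - 3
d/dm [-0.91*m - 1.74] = -0.910000000000000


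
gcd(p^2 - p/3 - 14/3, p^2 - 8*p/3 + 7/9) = p - 7/3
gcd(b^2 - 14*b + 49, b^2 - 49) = b - 7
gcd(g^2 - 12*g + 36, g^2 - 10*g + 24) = g - 6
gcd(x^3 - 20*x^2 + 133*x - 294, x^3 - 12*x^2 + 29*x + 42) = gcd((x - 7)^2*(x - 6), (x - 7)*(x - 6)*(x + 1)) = x^2 - 13*x + 42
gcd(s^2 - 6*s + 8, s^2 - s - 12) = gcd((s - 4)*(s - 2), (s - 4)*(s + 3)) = s - 4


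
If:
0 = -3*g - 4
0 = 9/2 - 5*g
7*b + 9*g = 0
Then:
No Solution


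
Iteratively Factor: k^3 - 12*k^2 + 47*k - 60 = (k - 3)*(k^2 - 9*k + 20) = (k - 4)*(k - 3)*(k - 5)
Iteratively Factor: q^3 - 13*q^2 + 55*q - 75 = (q - 5)*(q^2 - 8*q + 15) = (q - 5)*(q - 3)*(q - 5)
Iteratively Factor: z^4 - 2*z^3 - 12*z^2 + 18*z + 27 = (z + 3)*(z^3 - 5*z^2 + 3*z + 9) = (z + 1)*(z + 3)*(z^2 - 6*z + 9) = (z - 3)*(z + 1)*(z + 3)*(z - 3)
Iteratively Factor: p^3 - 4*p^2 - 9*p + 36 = (p + 3)*(p^2 - 7*p + 12) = (p - 4)*(p + 3)*(p - 3)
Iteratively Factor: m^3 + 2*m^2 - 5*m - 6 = (m + 3)*(m^2 - m - 2) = (m - 2)*(m + 3)*(m + 1)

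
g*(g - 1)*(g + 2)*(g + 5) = g^4 + 6*g^3 + 3*g^2 - 10*g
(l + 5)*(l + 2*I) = l^2 + 5*l + 2*I*l + 10*I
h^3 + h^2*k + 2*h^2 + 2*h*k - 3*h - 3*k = (h - 1)*(h + 3)*(h + k)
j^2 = j^2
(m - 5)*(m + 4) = m^2 - m - 20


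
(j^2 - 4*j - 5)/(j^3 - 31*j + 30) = (j + 1)/(j^2 + 5*j - 6)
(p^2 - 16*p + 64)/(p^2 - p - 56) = (p - 8)/(p + 7)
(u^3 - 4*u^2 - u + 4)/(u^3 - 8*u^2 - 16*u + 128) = (u^2 - 1)/(u^2 - 4*u - 32)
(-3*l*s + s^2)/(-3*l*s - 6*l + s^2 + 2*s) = s/(s + 2)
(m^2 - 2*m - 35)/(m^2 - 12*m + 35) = (m + 5)/(m - 5)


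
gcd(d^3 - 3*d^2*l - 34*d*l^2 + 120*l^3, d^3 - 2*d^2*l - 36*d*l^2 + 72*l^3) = d + 6*l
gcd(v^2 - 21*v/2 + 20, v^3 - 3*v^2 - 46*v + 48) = v - 8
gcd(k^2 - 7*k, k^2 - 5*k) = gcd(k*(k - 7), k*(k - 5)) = k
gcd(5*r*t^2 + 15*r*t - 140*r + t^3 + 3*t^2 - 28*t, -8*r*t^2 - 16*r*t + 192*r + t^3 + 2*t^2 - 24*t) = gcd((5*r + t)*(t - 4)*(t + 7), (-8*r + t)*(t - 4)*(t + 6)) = t - 4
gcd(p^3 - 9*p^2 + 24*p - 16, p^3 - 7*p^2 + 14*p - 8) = p^2 - 5*p + 4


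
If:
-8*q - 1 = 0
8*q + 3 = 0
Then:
No Solution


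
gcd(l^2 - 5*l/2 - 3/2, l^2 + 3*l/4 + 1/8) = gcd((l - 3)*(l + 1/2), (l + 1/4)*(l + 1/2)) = l + 1/2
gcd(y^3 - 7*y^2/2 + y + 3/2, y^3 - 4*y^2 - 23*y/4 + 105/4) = y - 3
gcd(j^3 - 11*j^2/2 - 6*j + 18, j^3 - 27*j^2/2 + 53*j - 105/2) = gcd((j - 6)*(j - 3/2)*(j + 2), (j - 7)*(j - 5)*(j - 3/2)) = j - 3/2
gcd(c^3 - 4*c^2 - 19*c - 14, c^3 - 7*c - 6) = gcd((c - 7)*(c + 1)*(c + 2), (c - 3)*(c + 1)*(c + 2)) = c^2 + 3*c + 2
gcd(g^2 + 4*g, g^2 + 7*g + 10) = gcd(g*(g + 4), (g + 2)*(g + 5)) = 1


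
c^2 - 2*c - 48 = (c - 8)*(c + 6)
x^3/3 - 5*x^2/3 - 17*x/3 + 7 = (x/3 + 1)*(x - 7)*(x - 1)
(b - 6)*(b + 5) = b^2 - b - 30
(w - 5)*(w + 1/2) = w^2 - 9*w/2 - 5/2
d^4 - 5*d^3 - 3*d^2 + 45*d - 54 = (d - 3)^2*(d - 2)*(d + 3)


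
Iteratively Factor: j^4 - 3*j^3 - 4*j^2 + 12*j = (j - 2)*(j^3 - j^2 - 6*j) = (j - 2)*(j + 2)*(j^2 - 3*j) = j*(j - 2)*(j + 2)*(j - 3)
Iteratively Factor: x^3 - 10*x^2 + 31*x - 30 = (x - 2)*(x^2 - 8*x + 15) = (x - 3)*(x - 2)*(x - 5)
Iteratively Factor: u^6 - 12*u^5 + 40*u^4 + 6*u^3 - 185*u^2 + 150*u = (u - 5)*(u^5 - 7*u^4 + 5*u^3 + 31*u^2 - 30*u) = (u - 5)*(u - 1)*(u^4 - 6*u^3 - u^2 + 30*u) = (u - 5)^2*(u - 1)*(u^3 - u^2 - 6*u) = u*(u - 5)^2*(u - 1)*(u^2 - u - 6) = u*(u - 5)^2*(u - 3)*(u - 1)*(u + 2)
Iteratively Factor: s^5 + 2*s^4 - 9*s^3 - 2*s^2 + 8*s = (s)*(s^4 + 2*s^3 - 9*s^2 - 2*s + 8) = s*(s - 2)*(s^3 + 4*s^2 - s - 4) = s*(s - 2)*(s - 1)*(s^2 + 5*s + 4) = s*(s - 2)*(s - 1)*(s + 1)*(s + 4)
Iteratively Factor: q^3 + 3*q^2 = (q + 3)*(q^2) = q*(q + 3)*(q)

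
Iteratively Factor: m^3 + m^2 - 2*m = (m + 2)*(m^2 - m) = (m - 1)*(m + 2)*(m)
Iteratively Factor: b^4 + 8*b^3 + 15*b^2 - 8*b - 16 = (b - 1)*(b^3 + 9*b^2 + 24*b + 16) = (b - 1)*(b + 4)*(b^2 + 5*b + 4) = (b - 1)*(b + 4)^2*(b + 1)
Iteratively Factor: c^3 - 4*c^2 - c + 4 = (c - 1)*(c^2 - 3*c - 4) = (c - 4)*(c - 1)*(c + 1)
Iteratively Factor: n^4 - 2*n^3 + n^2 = (n - 1)*(n^3 - n^2) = (n - 1)^2*(n^2) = n*(n - 1)^2*(n)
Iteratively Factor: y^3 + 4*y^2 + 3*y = (y + 1)*(y^2 + 3*y) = y*(y + 1)*(y + 3)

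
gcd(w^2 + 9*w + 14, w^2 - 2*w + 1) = 1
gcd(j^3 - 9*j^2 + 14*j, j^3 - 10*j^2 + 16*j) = j^2 - 2*j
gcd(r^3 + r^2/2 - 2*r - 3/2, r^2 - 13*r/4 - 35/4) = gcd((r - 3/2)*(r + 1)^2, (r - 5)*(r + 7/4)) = 1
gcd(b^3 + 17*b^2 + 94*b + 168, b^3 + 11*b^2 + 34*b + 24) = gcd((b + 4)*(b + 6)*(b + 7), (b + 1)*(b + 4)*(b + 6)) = b^2 + 10*b + 24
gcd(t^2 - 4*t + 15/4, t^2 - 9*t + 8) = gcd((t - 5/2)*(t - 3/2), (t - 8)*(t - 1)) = 1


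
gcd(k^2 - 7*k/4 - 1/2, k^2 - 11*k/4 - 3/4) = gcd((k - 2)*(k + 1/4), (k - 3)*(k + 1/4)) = k + 1/4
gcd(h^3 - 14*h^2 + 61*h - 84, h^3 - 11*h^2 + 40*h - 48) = h^2 - 7*h + 12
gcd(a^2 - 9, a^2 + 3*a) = a + 3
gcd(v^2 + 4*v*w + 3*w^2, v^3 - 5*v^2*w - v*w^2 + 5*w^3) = v + w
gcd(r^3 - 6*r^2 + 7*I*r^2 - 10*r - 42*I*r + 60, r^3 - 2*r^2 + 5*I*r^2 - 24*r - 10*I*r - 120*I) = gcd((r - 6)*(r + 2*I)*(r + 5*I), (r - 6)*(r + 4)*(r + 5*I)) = r^2 + r*(-6 + 5*I) - 30*I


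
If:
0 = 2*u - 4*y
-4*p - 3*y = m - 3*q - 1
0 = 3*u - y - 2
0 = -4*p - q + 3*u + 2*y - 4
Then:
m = 4*q + 3/5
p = -q/4 - 1/5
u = 4/5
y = 2/5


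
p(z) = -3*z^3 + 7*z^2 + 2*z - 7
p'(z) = -9*z^2 + 14*z + 2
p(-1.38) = 11.46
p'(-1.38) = -34.46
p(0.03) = -6.93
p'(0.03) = 2.41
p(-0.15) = -7.13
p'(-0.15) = -0.30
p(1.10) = -0.32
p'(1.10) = 6.51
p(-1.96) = 38.56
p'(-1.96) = -60.01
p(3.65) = -52.32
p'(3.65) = -66.80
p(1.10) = -0.32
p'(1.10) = 6.51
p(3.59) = -48.41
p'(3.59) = -63.73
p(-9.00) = 2729.00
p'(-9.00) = -853.00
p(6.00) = -391.00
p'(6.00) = -238.00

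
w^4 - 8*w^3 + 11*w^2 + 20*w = w*(w - 5)*(w - 4)*(w + 1)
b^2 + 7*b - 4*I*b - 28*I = (b + 7)*(b - 4*I)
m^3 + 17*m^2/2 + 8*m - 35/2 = (m - 1)*(m + 5/2)*(m + 7)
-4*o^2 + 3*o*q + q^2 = (-o + q)*(4*o + q)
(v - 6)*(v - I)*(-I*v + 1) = -I*v^3 + 6*I*v^2 - I*v + 6*I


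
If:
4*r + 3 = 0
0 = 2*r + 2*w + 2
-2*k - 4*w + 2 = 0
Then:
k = 3/2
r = -3/4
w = -1/4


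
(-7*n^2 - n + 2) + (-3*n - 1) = -7*n^2 - 4*n + 1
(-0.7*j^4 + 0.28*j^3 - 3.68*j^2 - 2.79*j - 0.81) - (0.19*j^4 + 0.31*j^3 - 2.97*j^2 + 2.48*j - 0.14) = -0.89*j^4 - 0.03*j^3 - 0.71*j^2 - 5.27*j - 0.67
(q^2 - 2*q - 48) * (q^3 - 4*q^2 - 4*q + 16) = q^5 - 6*q^4 - 44*q^3 + 216*q^2 + 160*q - 768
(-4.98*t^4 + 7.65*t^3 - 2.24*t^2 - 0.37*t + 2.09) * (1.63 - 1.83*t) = 9.1134*t^5 - 22.1169*t^4 + 16.5687*t^3 - 2.9741*t^2 - 4.4278*t + 3.4067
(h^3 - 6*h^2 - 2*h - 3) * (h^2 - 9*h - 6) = h^5 - 15*h^4 + 46*h^3 + 51*h^2 + 39*h + 18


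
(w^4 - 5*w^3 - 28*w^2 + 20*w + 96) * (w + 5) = w^5 - 53*w^3 - 120*w^2 + 196*w + 480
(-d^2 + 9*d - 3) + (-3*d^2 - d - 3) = -4*d^2 + 8*d - 6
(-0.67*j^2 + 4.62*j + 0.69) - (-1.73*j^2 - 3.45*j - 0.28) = 1.06*j^2 + 8.07*j + 0.97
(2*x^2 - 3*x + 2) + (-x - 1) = 2*x^2 - 4*x + 1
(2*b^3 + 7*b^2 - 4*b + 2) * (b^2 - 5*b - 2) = 2*b^5 - 3*b^4 - 43*b^3 + 8*b^2 - 2*b - 4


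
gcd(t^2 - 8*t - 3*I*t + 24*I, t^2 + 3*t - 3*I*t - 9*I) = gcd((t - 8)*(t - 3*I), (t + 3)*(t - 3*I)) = t - 3*I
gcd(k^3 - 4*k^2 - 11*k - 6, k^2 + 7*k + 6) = k + 1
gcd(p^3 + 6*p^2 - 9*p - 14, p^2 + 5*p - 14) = p^2 + 5*p - 14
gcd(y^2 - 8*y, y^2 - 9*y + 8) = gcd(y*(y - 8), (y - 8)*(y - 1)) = y - 8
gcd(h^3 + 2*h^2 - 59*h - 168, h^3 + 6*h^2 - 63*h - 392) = h^2 - h - 56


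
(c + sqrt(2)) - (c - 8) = sqrt(2) + 8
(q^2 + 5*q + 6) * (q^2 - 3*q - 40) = q^4 + 2*q^3 - 49*q^2 - 218*q - 240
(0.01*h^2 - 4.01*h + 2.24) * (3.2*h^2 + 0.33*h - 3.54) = 0.032*h^4 - 12.8287*h^3 + 5.8093*h^2 + 14.9346*h - 7.9296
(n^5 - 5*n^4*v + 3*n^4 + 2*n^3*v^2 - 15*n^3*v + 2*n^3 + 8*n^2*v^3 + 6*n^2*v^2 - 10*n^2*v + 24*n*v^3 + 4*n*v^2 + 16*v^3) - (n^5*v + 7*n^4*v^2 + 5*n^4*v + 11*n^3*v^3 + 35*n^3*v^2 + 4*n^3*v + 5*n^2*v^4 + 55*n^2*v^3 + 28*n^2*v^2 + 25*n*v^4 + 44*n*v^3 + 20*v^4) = -n^5*v + n^5 - 7*n^4*v^2 - 10*n^4*v + 3*n^4 - 11*n^3*v^3 - 33*n^3*v^2 - 19*n^3*v + 2*n^3 - 5*n^2*v^4 - 47*n^2*v^3 - 22*n^2*v^2 - 10*n^2*v - 25*n*v^4 - 20*n*v^3 + 4*n*v^2 - 20*v^4 + 16*v^3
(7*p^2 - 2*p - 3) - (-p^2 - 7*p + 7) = 8*p^2 + 5*p - 10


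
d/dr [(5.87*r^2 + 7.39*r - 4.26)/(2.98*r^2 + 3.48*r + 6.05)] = (-1.59459999999999*r^2 + 96.4166*r + 59.5343)/(8.8804*r^4 + 20.7408*r^3 + 48.1684*r^2 + 42.108*r + 36.6025)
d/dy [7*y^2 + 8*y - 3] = 14*y + 8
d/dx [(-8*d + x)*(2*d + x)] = -6*d + 2*x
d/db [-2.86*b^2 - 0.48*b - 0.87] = -5.72*b - 0.48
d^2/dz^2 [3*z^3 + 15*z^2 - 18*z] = 18*z + 30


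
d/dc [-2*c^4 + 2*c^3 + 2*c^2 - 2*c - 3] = -8*c^3 + 6*c^2 + 4*c - 2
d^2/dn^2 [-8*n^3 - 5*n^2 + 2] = -48*n - 10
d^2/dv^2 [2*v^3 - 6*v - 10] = 12*v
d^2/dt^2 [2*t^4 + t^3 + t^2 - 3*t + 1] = 24*t^2 + 6*t + 2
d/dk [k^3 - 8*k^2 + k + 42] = 3*k^2 - 16*k + 1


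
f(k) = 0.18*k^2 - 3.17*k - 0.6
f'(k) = 0.36*k - 3.17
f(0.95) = -3.45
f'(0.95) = -2.83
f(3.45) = -9.39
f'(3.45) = -1.93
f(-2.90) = 10.11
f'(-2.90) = -4.21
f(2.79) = -8.04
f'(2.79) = -2.17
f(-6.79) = 29.22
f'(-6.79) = -5.61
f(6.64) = -13.71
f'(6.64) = -0.78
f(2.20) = -6.70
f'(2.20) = -2.38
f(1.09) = -3.84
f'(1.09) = -2.78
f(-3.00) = 10.53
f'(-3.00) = -4.25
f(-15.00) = 87.45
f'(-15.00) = -8.57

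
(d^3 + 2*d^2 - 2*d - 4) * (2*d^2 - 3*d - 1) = 2*d^5 + d^4 - 11*d^3 - 4*d^2 + 14*d + 4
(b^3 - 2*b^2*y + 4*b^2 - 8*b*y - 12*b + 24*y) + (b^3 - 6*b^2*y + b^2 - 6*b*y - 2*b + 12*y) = 2*b^3 - 8*b^2*y + 5*b^2 - 14*b*y - 14*b + 36*y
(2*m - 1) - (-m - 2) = 3*m + 1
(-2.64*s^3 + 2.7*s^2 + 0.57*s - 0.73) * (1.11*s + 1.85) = -2.9304*s^4 - 1.887*s^3 + 5.6277*s^2 + 0.2442*s - 1.3505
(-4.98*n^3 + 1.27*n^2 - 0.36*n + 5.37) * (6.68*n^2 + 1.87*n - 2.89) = -33.2664*n^5 - 0.829000000000002*n^4 + 14.3623*n^3 + 31.5281*n^2 + 11.0823*n - 15.5193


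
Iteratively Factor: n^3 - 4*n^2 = (n)*(n^2 - 4*n) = n^2*(n - 4)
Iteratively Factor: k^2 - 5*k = (k)*(k - 5)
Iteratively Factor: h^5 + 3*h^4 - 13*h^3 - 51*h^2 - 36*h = (h - 4)*(h^4 + 7*h^3 + 15*h^2 + 9*h) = h*(h - 4)*(h^3 + 7*h^2 + 15*h + 9) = h*(h - 4)*(h + 3)*(h^2 + 4*h + 3) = h*(h - 4)*(h + 1)*(h + 3)*(h + 3)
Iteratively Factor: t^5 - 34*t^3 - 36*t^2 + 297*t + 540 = (t - 4)*(t^4 + 4*t^3 - 18*t^2 - 108*t - 135) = (t - 4)*(t + 3)*(t^3 + t^2 - 21*t - 45) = (t - 4)*(t + 3)^2*(t^2 - 2*t - 15) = (t - 4)*(t + 3)^3*(t - 5)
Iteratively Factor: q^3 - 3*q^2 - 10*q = (q + 2)*(q^2 - 5*q) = (q - 5)*(q + 2)*(q)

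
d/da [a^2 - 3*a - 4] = 2*a - 3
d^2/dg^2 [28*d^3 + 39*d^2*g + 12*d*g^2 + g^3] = 24*d + 6*g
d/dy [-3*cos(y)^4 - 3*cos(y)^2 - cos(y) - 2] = (12*cos(y)^3 + 6*cos(y) + 1)*sin(y)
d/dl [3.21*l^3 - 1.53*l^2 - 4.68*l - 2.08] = 9.63*l^2 - 3.06*l - 4.68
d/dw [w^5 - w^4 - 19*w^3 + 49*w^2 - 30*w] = 5*w^4 - 4*w^3 - 57*w^2 + 98*w - 30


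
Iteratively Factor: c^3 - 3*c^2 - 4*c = (c)*(c^2 - 3*c - 4) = c*(c - 4)*(c + 1)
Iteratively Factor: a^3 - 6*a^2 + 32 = (a - 4)*(a^2 - 2*a - 8) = (a - 4)*(a + 2)*(a - 4)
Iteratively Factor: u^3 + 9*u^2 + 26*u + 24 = (u + 2)*(u^2 + 7*u + 12) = (u + 2)*(u + 3)*(u + 4)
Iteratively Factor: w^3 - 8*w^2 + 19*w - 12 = (w - 3)*(w^2 - 5*w + 4) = (w - 4)*(w - 3)*(w - 1)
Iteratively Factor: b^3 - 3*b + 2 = (b + 2)*(b^2 - 2*b + 1) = (b - 1)*(b + 2)*(b - 1)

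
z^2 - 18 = (z - 3*sqrt(2))*(z + 3*sqrt(2))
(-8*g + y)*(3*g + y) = -24*g^2 - 5*g*y + y^2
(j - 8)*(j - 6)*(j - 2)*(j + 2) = j^4 - 14*j^3 + 44*j^2 + 56*j - 192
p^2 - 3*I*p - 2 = (p - 2*I)*(p - I)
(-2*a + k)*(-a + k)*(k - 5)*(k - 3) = 2*a^2*k^2 - 16*a^2*k + 30*a^2 - 3*a*k^3 + 24*a*k^2 - 45*a*k + k^4 - 8*k^3 + 15*k^2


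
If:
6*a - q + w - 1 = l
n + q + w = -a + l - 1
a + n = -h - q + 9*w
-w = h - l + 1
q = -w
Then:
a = 7*w/12 + 1/3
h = 9*w/2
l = 11*w/2 + 1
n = 59*w/12 - 1/3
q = -w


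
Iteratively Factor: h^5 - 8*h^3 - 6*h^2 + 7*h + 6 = (h + 1)*(h^4 - h^3 - 7*h^2 + h + 6) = (h + 1)*(h + 2)*(h^3 - 3*h^2 - h + 3) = (h + 1)^2*(h + 2)*(h^2 - 4*h + 3) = (h - 1)*(h + 1)^2*(h + 2)*(h - 3)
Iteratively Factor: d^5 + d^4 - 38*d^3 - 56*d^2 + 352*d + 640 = (d + 4)*(d^4 - 3*d^3 - 26*d^2 + 48*d + 160) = (d - 5)*(d + 4)*(d^3 + 2*d^2 - 16*d - 32) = (d - 5)*(d + 2)*(d + 4)*(d^2 - 16) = (d - 5)*(d + 2)*(d + 4)^2*(d - 4)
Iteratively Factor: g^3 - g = (g + 1)*(g^2 - g) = g*(g + 1)*(g - 1)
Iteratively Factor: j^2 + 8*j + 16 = (j + 4)*(j + 4)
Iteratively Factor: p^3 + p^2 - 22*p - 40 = (p + 2)*(p^2 - p - 20) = (p - 5)*(p + 2)*(p + 4)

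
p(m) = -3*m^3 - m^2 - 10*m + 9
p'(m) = -9*m^2 - 2*m - 10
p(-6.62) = 901.73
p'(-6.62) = -391.18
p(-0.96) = 20.33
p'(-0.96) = -16.37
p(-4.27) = 267.03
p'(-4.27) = -165.56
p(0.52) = 3.11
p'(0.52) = -13.47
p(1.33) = -13.13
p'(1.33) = -28.58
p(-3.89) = 209.36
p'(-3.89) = -138.41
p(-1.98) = 48.17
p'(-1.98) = -41.32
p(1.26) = -11.19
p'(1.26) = -26.81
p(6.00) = -735.00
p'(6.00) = -346.00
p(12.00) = -5439.00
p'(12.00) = -1330.00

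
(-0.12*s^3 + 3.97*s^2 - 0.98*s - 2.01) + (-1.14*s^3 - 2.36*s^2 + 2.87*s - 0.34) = -1.26*s^3 + 1.61*s^2 + 1.89*s - 2.35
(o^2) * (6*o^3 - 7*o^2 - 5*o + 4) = 6*o^5 - 7*o^4 - 5*o^3 + 4*o^2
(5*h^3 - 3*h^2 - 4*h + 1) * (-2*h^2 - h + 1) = -10*h^5 + h^4 + 16*h^3 - h^2 - 5*h + 1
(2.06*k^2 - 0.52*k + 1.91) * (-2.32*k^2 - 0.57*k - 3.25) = -4.7792*k^4 + 0.0322*k^3 - 10.8298*k^2 + 0.6013*k - 6.2075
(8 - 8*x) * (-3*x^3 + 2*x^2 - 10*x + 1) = 24*x^4 - 40*x^3 + 96*x^2 - 88*x + 8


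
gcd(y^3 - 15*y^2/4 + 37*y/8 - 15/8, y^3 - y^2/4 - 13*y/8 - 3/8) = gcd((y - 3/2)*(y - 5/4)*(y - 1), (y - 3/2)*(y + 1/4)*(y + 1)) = y - 3/2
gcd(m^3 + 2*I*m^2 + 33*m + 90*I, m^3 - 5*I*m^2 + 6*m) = m - 6*I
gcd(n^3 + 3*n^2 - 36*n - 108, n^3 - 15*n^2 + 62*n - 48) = n - 6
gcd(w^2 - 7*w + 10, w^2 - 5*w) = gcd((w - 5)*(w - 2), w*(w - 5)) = w - 5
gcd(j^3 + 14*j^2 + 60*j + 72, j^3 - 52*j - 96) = j^2 + 8*j + 12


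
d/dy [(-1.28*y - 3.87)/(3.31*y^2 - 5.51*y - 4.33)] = (4.2368*y^2 + 25.6194*y - 15.7813)/(10.9561*y^4 - 36.4762*y^3 + 1.6955*y^2 + 47.7166*y + 18.7489)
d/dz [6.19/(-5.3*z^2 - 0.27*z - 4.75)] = (65.614*z + 1.6713)/(5.3*z^2 + 0.27*z + 4.75)^2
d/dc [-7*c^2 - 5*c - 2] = -14*c - 5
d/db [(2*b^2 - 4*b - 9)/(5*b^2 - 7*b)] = 3*(2*b^2 + 30*b - 21)/(b^2*(25*b^2 - 70*b + 49))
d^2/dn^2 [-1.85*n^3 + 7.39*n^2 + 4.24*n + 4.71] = 14.78 - 11.1*n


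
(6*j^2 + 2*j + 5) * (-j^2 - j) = -6*j^4 - 8*j^3 - 7*j^2 - 5*j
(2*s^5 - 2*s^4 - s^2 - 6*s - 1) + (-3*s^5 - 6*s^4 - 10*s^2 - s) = -s^5 - 8*s^4 - 11*s^2 - 7*s - 1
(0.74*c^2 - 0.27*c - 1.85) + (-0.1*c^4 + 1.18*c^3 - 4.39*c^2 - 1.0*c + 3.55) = -0.1*c^4 + 1.18*c^3 - 3.65*c^2 - 1.27*c + 1.7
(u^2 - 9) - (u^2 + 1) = -10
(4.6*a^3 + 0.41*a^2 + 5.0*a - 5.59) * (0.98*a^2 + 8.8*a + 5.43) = 4.508*a^5 + 40.8818*a^4 + 33.486*a^3 + 40.7481*a^2 - 22.042*a - 30.3537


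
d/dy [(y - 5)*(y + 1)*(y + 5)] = 3*y^2 + 2*y - 25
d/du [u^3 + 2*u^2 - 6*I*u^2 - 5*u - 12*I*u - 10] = 3*u^2 + u*(4 - 12*I) - 5 - 12*I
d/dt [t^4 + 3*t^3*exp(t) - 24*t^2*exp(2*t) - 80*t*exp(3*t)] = 3*t^3*exp(t) + 4*t^3 - 48*t^2*exp(2*t) + 9*t^2*exp(t) - 240*t*exp(3*t) - 48*t*exp(2*t) - 80*exp(3*t)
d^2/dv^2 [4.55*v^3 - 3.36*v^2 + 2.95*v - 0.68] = 27.3*v - 6.72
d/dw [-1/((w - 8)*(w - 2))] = 2*(w - 5)/((w - 8)^2*(w - 2)^2)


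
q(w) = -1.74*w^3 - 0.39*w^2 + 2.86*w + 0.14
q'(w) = -5.22*w^2 - 0.78*w + 2.86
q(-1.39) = 0.08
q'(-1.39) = -6.14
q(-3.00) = 35.03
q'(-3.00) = -41.78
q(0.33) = 0.98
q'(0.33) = 2.03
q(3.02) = -42.71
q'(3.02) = -47.10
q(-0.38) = -0.91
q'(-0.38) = 2.40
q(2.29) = -16.25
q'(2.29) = -26.30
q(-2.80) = 27.27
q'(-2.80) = -35.88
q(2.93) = -38.60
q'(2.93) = -44.24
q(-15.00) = 5741.99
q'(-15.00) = -1159.94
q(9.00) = -1274.17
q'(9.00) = -426.98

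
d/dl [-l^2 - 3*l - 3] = -2*l - 3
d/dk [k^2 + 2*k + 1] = 2*k + 2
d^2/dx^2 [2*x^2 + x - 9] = 4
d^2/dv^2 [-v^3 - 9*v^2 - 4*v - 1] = -6*v - 18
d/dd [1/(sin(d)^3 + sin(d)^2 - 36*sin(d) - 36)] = (-3*sin(d)^2 - 2*sin(d) + 36)*cos(d)/(sin(d)^3 + sin(d)^2 - 36*sin(d) - 36)^2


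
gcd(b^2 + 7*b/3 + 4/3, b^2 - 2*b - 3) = b + 1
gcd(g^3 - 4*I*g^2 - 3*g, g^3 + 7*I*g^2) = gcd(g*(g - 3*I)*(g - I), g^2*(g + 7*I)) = g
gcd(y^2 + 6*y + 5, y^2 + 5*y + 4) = y + 1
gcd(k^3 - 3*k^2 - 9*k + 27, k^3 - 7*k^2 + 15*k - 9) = k^2 - 6*k + 9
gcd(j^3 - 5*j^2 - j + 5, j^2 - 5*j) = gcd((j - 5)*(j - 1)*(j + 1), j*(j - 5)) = j - 5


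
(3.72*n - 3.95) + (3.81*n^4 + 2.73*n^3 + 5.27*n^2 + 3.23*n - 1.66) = 3.81*n^4 + 2.73*n^3 + 5.27*n^2 + 6.95*n - 5.61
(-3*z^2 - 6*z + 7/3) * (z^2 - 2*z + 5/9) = -3*z^4 + 38*z^2/3 - 8*z + 35/27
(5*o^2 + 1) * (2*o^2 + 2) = 10*o^4 + 12*o^2 + 2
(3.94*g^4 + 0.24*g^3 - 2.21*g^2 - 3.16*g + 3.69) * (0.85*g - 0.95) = 3.349*g^5 - 3.539*g^4 - 2.1065*g^3 - 0.5865*g^2 + 6.1385*g - 3.5055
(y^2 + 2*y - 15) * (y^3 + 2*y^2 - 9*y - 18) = y^5 + 4*y^4 - 20*y^3 - 66*y^2 + 99*y + 270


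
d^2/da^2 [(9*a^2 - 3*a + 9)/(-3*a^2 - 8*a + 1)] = 6*(81*a^3 - 108*a^2 - 207*a - 196)/(27*a^6 + 216*a^5 + 549*a^4 + 368*a^3 - 183*a^2 + 24*a - 1)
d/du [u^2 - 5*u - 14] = 2*u - 5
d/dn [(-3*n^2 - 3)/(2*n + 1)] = 6*(-n^2 - n + 1)/(4*n^2 + 4*n + 1)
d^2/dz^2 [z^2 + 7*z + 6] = 2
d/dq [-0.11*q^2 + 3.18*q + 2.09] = 3.18 - 0.22*q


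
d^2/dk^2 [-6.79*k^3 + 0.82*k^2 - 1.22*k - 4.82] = 1.64 - 40.74*k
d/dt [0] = 0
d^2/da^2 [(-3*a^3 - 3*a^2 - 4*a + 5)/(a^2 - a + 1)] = 2*(-7*a^3 + 33*a^2 - 12*a - 7)/(a^6 - 3*a^5 + 6*a^4 - 7*a^3 + 6*a^2 - 3*a + 1)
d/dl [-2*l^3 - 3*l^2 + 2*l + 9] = -6*l^2 - 6*l + 2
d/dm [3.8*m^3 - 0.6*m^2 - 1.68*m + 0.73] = 11.4*m^2 - 1.2*m - 1.68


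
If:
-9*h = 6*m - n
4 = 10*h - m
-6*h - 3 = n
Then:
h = 7/25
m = -6/5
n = -117/25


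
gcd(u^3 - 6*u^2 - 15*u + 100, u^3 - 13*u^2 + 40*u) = u - 5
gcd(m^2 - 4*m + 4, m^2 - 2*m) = m - 2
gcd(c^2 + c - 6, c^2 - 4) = c - 2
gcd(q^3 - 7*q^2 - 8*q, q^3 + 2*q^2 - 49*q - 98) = 1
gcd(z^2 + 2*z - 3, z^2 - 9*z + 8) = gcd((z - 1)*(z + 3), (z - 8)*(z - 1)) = z - 1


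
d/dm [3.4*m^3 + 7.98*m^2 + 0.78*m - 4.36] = 10.2*m^2 + 15.96*m + 0.78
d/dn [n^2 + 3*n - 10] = 2*n + 3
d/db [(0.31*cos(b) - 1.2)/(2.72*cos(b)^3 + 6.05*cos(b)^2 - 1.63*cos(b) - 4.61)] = (1.6864*cos(b)^3 - 7.9165*cos(b)^2 - 14.52*cos(b) + 3.3851)*sin(b)/(7.3984*cos(b)^6 + 32.912*cos(b)^5 + 27.7353*cos(b)^4 - 44.8014*cos(b)^3 - 53.1241*cos(b)^2 + 15.0286*cos(b) + 21.2521)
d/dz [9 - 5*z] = -5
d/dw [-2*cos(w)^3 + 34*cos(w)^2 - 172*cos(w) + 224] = 2*(3*cos(w)^2 - 34*cos(w) + 86)*sin(w)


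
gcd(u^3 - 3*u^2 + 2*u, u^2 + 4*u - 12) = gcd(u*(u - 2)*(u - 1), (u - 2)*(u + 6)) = u - 2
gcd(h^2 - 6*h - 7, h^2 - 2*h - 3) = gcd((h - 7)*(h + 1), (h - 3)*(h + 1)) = h + 1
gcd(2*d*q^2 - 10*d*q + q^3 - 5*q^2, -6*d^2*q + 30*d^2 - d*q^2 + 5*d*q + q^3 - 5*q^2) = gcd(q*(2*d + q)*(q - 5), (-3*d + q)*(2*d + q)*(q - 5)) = 2*d*q - 10*d + q^2 - 5*q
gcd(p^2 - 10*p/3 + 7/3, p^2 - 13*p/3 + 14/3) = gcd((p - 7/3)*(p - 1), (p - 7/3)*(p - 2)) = p - 7/3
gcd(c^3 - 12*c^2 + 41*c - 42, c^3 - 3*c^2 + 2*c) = c - 2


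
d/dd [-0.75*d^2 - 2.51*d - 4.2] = -1.5*d - 2.51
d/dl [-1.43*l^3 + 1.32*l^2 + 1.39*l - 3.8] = -4.29*l^2 + 2.64*l + 1.39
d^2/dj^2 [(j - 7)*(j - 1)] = 2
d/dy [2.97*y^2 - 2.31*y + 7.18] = 5.94*y - 2.31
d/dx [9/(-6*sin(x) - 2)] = 27*cos(x)/(2*(3*sin(x) + 1)^2)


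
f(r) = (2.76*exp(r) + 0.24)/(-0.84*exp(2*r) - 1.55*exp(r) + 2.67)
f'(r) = (2.76*exp(r) + 0.24)*(1.68*exp(2*r) + 1.55*exp(r))/(-0.84*exp(2*r) - 1.55*exp(r) + 2.67)^2 + 2.76*exp(r)/(-0.84*exp(2*r) - 1.55*exp(r) + 2.67)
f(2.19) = -0.32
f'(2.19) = 0.29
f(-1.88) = 0.27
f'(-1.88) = 0.21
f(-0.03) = 7.79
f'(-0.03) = 71.29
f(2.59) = -0.22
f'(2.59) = 0.20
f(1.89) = -0.42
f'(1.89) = 0.38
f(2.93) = -0.16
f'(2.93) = 0.15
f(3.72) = -0.08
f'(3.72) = 0.07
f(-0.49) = 1.37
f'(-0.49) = 2.75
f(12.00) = 0.00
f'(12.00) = 0.00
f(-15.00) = 0.09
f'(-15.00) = 0.00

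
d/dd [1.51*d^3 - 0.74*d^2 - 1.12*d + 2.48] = 4.53*d^2 - 1.48*d - 1.12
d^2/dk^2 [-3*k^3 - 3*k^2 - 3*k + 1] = -18*k - 6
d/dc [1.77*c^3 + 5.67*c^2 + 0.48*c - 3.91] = 5.31*c^2 + 11.34*c + 0.48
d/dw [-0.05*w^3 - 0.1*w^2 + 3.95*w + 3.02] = -0.15*w^2 - 0.2*w + 3.95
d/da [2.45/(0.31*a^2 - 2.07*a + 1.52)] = (5.0715 - 1.519*a)/(0.31*a^2 - 2.07*a + 1.52)^2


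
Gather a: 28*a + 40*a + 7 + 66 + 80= 68*a + 153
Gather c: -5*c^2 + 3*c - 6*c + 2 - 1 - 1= -5*c^2 - 3*c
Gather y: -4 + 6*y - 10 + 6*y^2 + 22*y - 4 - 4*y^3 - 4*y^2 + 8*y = -4*y^3 + 2*y^2 + 36*y - 18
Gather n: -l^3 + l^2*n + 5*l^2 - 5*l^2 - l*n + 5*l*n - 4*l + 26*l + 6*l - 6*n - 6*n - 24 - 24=-l^3 + 28*l + n*(l^2 + 4*l - 12) - 48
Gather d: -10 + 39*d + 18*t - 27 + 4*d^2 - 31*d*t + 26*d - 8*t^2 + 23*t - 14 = 4*d^2 + d*(65 - 31*t) - 8*t^2 + 41*t - 51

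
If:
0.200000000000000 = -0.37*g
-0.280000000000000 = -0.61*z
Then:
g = -0.54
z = 0.46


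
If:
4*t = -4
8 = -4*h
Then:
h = -2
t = -1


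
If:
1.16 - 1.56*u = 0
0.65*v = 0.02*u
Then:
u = 0.74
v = 0.02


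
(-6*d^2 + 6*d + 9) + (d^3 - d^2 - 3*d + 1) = d^3 - 7*d^2 + 3*d + 10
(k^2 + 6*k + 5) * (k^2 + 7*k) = k^4 + 13*k^3 + 47*k^2 + 35*k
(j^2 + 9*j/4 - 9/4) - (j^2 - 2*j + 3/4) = 17*j/4 - 3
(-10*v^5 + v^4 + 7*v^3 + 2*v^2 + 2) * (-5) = 50*v^5 - 5*v^4 - 35*v^3 - 10*v^2 - 10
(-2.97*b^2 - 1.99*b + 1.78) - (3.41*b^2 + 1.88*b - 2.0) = -6.38*b^2 - 3.87*b + 3.78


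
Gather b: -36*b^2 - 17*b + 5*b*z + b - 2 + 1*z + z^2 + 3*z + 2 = -36*b^2 + b*(5*z - 16) + z^2 + 4*z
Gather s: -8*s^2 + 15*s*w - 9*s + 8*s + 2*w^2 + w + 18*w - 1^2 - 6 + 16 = -8*s^2 + s*(15*w - 1) + 2*w^2 + 19*w + 9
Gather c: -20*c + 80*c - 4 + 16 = 60*c + 12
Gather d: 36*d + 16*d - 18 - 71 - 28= 52*d - 117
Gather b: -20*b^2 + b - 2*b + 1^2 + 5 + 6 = -20*b^2 - b + 12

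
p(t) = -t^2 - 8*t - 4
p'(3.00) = -14.00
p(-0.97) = 2.82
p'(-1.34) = -5.32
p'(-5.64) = 3.28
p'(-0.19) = -7.62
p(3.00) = -37.00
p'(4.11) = -16.22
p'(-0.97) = -6.06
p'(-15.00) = 22.00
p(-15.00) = -109.00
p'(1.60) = -11.20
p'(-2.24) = -3.52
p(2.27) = -27.31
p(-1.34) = 4.92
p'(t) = -2*t - 8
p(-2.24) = 8.90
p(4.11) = -53.77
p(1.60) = -19.36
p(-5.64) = 9.31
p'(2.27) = -12.54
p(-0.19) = -2.52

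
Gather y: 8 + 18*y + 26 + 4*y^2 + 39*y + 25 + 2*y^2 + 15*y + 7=6*y^2 + 72*y + 66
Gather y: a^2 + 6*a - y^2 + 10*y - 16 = a^2 + 6*a - y^2 + 10*y - 16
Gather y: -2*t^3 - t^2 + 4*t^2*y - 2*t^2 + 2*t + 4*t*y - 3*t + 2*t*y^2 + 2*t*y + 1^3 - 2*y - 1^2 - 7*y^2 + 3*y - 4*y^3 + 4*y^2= -2*t^3 - 3*t^2 - t - 4*y^3 + y^2*(2*t - 3) + y*(4*t^2 + 6*t + 1)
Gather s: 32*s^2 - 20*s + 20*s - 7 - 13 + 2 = 32*s^2 - 18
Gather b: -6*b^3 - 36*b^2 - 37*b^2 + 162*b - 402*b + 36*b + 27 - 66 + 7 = -6*b^3 - 73*b^2 - 204*b - 32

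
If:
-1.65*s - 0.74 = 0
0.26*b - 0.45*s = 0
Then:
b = -0.78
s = -0.45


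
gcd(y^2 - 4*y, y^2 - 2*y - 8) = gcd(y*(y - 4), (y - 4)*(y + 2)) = y - 4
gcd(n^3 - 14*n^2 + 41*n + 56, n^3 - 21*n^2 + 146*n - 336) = n^2 - 15*n + 56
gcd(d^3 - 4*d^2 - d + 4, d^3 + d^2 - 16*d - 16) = d^2 - 3*d - 4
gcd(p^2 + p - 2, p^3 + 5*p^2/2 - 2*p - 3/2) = p - 1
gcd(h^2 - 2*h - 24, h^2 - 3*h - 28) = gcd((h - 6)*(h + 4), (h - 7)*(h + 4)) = h + 4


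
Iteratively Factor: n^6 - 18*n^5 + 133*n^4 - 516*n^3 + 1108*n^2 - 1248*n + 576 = (n - 2)*(n^5 - 16*n^4 + 101*n^3 - 314*n^2 + 480*n - 288) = (n - 4)*(n - 2)*(n^4 - 12*n^3 + 53*n^2 - 102*n + 72) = (n - 4)^2*(n - 2)*(n^3 - 8*n^2 + 21*n - 18) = (n - 4)^2*(n - 2)^2*(n^2 - 6*n + 9) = (n - 4)^2*(n - 3)*(n - 2)^2*(n - 3)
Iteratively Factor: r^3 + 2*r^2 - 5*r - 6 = (r + 1)*(r^2 + r - 6) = (r + 1)*(r + 3)*(r - 2)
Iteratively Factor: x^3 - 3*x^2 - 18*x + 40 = (x - 5)*(x^2 + 2*x - 8) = (x - 5)*(x - 2)*(x + 4)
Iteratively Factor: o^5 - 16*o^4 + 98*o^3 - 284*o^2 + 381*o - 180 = (o - 1)*(o^4 - 15*o^3 + 83*o^2 - 201*o + 180) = (o - 3)*(o - 1)*(o^3 - 12*o^2 + 47*o - 60) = (o - 3)^2*(o - 1)*(o^2 - 9*o + 20) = (o - 5)*(o - 3)^2*(o - 1)*(o - 4)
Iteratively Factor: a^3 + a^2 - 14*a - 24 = (a + 3)*(a^2 - 2*a - 8) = (a + 2)*(a + 3)*(a - 4)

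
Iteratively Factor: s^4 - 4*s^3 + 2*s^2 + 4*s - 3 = (s + 1)*(s^3 - 5*s^2 + 7*s - 3) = (s - 1)*(s + 1)*(s^2 - 4*s + 3) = (s - 3)*(s - 1)*(s + 1)*(s - 1)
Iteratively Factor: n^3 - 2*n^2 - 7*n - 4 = (n - 4)*(n^2 + 2*n + 1) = (n - 4)*(n + 1)*(n + 1)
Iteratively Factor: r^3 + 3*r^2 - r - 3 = (r - 1)*(r^2 + 4*r + 3) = (r - 1)*(r + 3)*(r + 1)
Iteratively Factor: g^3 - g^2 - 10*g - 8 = (g + 1)*(g^2 - 2*g - 8) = (g - 4)*(g + 1)*(g + 2)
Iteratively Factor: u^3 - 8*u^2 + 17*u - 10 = (u - 1)*(u^2 - 7*u + 10) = (u - 5)*(u - 1)*(u - 2)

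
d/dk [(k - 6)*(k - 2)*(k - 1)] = 3*k^2 - 18*k + 20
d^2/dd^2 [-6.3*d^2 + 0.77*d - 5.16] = -12.6000000000000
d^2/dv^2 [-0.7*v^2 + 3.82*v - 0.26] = -1.40000000000000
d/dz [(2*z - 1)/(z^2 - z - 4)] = (-2*z^2 + 2*z - 9)/(z^4 - 2*z^3 - 7*z^2 + 8*z + 16)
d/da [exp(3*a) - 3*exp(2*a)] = 3*(exp(a) - 2)*exp(2*a)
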